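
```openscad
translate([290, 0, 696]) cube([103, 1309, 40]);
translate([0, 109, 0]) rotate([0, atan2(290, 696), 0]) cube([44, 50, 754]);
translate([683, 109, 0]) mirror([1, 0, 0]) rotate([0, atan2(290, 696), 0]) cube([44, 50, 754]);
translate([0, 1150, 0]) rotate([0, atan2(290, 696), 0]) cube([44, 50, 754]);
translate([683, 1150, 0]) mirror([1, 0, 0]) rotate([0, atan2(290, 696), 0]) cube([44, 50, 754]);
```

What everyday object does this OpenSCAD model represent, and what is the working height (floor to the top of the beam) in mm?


A sawhorse. The overall height is 736 mm.

A beam across two mirrored pairs of raked legs — a sawhorse. The beam's underside is at z = 696 (matching the legs' vertical rise in atan2(290, 696)) and the beam is 40 mm tall, so its top is at 696 + 40 = 736 mm. The raked legs top out at the beam's underside, so that is the highest point.


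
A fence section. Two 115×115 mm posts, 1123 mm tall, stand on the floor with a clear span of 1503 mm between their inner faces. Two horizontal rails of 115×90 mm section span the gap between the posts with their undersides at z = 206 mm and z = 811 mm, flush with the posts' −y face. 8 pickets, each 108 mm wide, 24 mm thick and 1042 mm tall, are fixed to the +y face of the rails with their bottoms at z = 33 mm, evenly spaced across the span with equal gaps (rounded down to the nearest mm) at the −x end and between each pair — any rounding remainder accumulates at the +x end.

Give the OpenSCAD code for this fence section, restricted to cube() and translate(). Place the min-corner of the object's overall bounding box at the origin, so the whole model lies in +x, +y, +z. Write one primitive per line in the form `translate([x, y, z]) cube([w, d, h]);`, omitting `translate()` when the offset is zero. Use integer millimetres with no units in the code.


cube([115, 115, 1123]);
translate([1618, 0, 0]) cube([115, 115, 1123]);
translate([115, 0, 206]) cube([1503, 115, 90]);
translate([115, 0, 811]) cube([1503, 115, 90]);
translate([186, 115, 33]) cube([108, 24, 1042]);
translate([365, 115, 33]) cube([108, 24, 1042]);
translate([544, 115, 33]) cube([108, 24, 1042]);
translate([723, 115, 33]) cube([108, 24, 1042]);
translate([902, 115, 33]) cube([108, 24, 1042]);
translate([1081, 115, 33]) cube([108, 24, 1042]);
translate([1260, 115, 33]) cube([108, 24, 1042]);
translate([1439, 115, 33]) cube([108, 24, 1042]);


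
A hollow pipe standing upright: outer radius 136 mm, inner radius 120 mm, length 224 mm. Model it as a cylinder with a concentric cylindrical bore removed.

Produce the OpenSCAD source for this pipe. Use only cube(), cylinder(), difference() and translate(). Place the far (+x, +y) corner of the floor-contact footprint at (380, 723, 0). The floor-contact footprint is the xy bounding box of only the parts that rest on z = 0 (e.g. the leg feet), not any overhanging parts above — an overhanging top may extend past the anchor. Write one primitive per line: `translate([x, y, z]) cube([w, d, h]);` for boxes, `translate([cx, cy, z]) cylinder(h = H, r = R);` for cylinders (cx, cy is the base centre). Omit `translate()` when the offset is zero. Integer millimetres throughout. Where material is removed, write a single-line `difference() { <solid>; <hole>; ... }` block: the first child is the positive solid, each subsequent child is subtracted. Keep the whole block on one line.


difference() { translate([244, 587, 0]) cylinder(h = 224, r = 136); translate([244, 587, 0]) cylinder(h = 224, r = 120); }


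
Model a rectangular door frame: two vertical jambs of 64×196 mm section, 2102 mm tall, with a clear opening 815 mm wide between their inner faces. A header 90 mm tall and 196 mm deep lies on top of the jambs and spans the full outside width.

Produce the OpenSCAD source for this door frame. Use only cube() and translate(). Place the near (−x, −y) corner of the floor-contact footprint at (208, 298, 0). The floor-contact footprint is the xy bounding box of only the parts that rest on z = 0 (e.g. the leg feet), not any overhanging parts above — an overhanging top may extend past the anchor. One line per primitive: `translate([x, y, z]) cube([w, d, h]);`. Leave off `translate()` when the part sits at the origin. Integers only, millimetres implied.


translate([208, 298, 0]) cube([64, 196, 2102]);
translate([1087, 298, 0]) cube([64, 196, 2102]);
translate([208, 298, 2102]) cube([943, 196, 90]);


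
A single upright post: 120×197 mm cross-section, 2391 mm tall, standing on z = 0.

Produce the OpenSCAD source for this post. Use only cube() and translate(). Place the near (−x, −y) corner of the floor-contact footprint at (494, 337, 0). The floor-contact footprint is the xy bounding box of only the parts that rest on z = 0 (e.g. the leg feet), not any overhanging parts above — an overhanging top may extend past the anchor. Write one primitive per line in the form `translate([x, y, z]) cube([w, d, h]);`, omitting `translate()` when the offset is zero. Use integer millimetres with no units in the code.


translate([494, 337, 0]) cube([120, 197, 2391]);


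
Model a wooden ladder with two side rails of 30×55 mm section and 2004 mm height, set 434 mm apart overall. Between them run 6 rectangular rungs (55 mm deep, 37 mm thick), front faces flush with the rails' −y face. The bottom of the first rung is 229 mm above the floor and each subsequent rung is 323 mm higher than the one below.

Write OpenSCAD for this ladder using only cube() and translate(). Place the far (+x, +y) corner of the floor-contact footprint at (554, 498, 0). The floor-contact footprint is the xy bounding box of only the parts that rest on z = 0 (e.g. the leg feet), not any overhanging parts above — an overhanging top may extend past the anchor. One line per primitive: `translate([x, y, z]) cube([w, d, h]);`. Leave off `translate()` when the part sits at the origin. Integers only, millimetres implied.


translate([120, 443, 0]) cube([30, 55, 2004]);
translate([524, 443, 0]) cube([30, 55, 2004]);
translate([150, 443, 229]) cube([374, 55, 37]);
translate([150, 443, 552]) cube([374, 55, 37]);
translate([150, 443, 875]) cube([374, 55, 37]);
translate([150, 443, 1198]) cube([374, 55, 37]);
translate([150, 443, 1521]) cube([374, 55, 37]);
translate([150, 443, 1844]) cube([374, 55, 37]);


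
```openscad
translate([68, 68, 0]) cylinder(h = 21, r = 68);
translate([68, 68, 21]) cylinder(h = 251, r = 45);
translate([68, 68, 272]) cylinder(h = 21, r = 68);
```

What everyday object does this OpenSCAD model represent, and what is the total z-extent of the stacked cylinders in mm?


A spool. The overall height is 293 mm.

Three coaxial cylinders, large–small–large — a spool. Two 21 mm flanges and a 251 mm core give 21 + 251 + 21 = 293 mm.


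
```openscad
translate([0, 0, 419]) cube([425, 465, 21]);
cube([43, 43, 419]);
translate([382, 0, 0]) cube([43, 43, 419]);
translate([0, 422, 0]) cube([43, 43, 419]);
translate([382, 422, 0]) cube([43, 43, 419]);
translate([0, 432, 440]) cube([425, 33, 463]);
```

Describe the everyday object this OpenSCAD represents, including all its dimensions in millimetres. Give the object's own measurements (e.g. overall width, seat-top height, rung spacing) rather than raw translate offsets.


A chair. The seat is a 425×465×21 mm slab with its top at z = 440 mm, on four 43×43 mm corner legs (flush with the seat edges, standing on z = 0). A flat backrest 33 mm thick, 463 mm tall, spans the full seat width and rises from the seat top along its +y edge, rear face flush with the rear of the seat.


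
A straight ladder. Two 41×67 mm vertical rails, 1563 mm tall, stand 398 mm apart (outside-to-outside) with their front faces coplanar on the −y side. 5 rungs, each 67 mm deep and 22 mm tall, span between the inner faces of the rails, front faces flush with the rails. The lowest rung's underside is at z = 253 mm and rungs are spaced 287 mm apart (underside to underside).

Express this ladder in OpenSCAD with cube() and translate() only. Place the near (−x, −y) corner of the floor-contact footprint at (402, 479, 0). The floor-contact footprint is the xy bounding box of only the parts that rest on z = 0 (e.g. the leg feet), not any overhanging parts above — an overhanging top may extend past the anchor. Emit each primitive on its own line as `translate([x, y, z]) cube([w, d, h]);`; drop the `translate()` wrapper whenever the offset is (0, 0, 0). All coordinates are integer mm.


translate([402, 479, 0]) cube([41, 67, 1563]);
translate([759, 479, 0]) cube([41, 67, 1563]);
translate([443, 479, 253]) cube([316, 67, 22]);
translate([443, 479, 540]) cube([316, 67, 22]);
translate([443, 479, 827]) cube([316, 67, 22]);
translate([443, 479, 1114]) cube([316, 67, 22]);
translate([443, 479, 1401]) cube([316, 67, 22]);


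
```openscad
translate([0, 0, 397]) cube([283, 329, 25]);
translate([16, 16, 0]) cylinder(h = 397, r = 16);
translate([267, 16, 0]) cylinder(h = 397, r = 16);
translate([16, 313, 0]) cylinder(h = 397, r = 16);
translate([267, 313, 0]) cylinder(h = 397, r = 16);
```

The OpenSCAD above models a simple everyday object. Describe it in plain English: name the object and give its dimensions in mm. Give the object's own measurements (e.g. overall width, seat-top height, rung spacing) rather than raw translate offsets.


A four-legged stool. The seat is a 283×329×25 mm slab whose top surface is at z = 422 mm; four round legs, each 32 mm in diameter, run from the floor (z = 0) to the underside of the seat, each leg's axis is inset half a diameter from the nearest pair of seat edges (so the leg's bounding box is flush with the corner).


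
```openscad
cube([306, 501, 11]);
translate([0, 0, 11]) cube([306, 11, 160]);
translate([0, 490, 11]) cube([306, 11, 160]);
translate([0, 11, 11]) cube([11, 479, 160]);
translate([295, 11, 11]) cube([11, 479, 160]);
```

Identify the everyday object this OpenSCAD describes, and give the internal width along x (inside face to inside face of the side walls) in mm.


An open box. The internal width is 284 mm.

A 306×501 base slab with four walls standing on it — an open box. The base is 306 mm wide and the walls are 11 mm thick, so the internal width is 306 − 2 × 11 = 284 mm.


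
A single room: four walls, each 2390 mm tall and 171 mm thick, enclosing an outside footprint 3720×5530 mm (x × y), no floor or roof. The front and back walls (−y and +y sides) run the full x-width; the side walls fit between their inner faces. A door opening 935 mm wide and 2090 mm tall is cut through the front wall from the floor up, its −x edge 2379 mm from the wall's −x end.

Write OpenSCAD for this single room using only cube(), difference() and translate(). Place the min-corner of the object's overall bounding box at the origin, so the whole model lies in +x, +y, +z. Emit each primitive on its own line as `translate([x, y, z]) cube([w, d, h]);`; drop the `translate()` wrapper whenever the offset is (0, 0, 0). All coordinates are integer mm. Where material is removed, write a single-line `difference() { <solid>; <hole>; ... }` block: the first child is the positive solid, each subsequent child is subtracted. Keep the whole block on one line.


difference() { cube([3720, 171, 2390]); translate([2379, 0, 0]) cube([935, 171, 2090]); }
translate([0, 5359, 0]) cube([3720, 171, 2390]);
translate([0, 171, 0]) cube([171, 5188, 2390]);
translate([3549, 171, 0]) cube([171, 5188, 2390]);


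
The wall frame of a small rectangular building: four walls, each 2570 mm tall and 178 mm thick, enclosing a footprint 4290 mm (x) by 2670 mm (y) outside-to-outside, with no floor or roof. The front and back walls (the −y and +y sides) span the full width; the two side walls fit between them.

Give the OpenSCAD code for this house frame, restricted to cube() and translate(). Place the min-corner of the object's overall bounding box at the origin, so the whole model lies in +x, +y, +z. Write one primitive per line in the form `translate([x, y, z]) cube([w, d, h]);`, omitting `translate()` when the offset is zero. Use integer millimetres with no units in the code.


cube([4290, 178, 2570]);
translate([0, 2492, 0]) cube([4290, 178, 2570]);
translate([0, 178, 0]) cube([178, 2314, 2570]);
translate([4112, 178, 0]) cube([178, 2314, 2570]);


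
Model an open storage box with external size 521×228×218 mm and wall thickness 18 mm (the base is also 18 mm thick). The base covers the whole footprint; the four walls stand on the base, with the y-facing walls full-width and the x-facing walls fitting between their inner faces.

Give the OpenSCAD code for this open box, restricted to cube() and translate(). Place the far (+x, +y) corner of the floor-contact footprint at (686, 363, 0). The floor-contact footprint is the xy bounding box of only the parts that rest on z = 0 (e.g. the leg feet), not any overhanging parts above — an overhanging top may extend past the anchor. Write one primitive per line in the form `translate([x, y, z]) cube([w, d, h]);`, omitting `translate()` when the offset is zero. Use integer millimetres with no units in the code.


translate([165, 135, 0]) cube([521, 228, 18]);
translate([165, 135, 18]) cube([521, 18, 200]);
translate([165, 345, 18]) cube([521, 18, 200]);
translate([165, 153, 18]) cube([18, 192, 200]);
translate([668, 153, 18]) cube([18, 192, 200]);


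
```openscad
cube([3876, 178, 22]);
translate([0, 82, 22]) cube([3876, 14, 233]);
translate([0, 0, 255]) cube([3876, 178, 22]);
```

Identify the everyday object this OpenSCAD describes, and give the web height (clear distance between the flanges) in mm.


An I-beam. The web height is 233 mm.

Two wide flanges with a thin centred web — an I-beam. Overall 277 mm minus two 22 mm flanges gives a web of 277 − 2·22 = 233 mm.


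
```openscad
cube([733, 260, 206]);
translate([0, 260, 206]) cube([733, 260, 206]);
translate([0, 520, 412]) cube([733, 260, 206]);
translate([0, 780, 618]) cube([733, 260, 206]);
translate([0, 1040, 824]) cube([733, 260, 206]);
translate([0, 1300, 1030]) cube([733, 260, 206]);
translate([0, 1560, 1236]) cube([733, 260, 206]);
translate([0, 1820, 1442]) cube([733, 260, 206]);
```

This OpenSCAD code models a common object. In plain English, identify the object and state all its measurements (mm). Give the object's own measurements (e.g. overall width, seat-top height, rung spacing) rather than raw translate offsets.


A straight staircase of 8 solid steps. Each step is 733 mm wide (x), 260 mm deep (y, the going) and 206 mm tall (the rise). The first step rests on the floor; each subsequent step sits one going further in +y and one rise higher in +z, directly behind and above the previous step with no overlap.


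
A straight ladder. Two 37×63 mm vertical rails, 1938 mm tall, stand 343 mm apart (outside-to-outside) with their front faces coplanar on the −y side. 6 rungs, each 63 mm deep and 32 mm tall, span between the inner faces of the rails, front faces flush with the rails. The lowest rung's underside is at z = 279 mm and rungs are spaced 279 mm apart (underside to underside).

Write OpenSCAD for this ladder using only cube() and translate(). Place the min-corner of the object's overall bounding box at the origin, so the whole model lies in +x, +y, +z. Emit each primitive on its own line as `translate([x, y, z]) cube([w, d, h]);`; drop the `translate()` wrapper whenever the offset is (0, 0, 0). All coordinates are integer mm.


cube([37, 63, 1938]);
translate([306, 0, 0]) cube([37, 63, 1938]);
translate([37, 0, 279]) cube([269, 63, 32]);
translate([37, 0, 558]) cube([269, 63, 32]);
translate([37, 0, 837]) cube([269, 63, 32]);
translate([37, 0, 1116]) cube([269, 63, 32]);
translate([37, 0, 1395]) cube([269, 63, 32]);
translate([37, 0, 1674]) cube([269, 63, 32]);


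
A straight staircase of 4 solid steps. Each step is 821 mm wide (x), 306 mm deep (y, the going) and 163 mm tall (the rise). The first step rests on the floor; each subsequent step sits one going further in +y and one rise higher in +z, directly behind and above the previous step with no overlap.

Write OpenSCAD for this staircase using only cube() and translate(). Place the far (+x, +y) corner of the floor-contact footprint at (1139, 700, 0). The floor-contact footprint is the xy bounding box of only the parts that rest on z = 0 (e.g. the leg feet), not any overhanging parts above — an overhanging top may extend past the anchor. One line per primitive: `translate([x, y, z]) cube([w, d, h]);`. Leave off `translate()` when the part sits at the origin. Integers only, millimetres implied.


translate([318, 394, 0]) cube([821, 306, 163]);
translate([318, 700, 163]) cube([821, 306, 163]);
translate([318, 1006, 326]) cube([821, 306, 163]);
translate([318, 1312, 489]) cube([821, 306, 163]);


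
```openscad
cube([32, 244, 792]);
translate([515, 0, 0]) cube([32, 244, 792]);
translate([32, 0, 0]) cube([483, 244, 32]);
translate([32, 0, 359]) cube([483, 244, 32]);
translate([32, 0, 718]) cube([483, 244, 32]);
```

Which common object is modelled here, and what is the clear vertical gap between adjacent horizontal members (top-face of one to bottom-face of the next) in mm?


A bookshelf. The clear shelf gap is 327 mm.

Two tall side panels with 3 horizontal boards between them — a bookshelf. The first two shelf undersides are at z = 0 and z = 359; with shelf thickness 32, the clear gap is 359 − 0 − 32 = 327 mm.


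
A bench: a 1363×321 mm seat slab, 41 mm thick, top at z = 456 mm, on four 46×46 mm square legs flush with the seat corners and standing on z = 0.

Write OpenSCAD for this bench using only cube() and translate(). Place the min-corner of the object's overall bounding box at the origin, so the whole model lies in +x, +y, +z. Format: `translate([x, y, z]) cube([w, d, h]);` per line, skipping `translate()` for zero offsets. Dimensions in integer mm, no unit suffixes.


translate([0, 0, 415]) cube([1363, 321, 41]);
cube([46, 46, 415]);
translate([0, 275, 0]) cube([46, 46, 415]);
translate([1317, 0, 0]) cube([46, 46, 415]);
translate([1317, 275, 0]) cube([46, 46, 415]);


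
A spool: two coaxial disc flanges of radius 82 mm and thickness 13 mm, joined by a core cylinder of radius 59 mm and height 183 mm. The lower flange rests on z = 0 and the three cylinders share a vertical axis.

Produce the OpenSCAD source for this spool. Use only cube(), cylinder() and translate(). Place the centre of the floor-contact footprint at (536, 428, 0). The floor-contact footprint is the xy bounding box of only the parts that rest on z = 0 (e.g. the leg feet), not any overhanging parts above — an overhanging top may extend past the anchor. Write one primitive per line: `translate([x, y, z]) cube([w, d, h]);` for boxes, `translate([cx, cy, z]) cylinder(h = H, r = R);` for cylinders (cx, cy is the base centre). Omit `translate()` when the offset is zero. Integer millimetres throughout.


translate([536, 428, 0]) cylinder(h = 13, r = 82);
translate([536, 428, 13]) cylinder(h = 183, r = 59);
translate([536, 428, 196]) cylinder(h = 13, r = 82);


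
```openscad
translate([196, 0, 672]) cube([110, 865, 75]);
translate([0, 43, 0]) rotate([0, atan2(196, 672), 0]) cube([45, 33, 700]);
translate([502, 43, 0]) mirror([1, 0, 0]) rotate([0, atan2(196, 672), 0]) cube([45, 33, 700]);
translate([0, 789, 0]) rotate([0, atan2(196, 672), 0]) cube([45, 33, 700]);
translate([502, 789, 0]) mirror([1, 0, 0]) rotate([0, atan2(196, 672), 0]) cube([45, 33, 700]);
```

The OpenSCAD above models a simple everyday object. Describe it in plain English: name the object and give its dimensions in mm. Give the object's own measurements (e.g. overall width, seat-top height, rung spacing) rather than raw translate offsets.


A sawhorse. A 110×865×75 mm beam (x, y, z) sits on two A-frame leg pairs. Each pair is two raked legs of 45×33 mm section (33 mm along y) splaying symmetrically in x. Each leg rises 672 mm vertically over 196 mm of horizontal reach and is 700 mm long along its own axis. Every leg's outer bottom edge rests on the floor and its outer top edge meets a bottom edge of the beam — the left legs (tilting toward +x) meet the beam's −x bottom edge, the right legs (their mirror images, tilting toward −x) meet its +x bottom edge — so the leg tops tuck under the beam, the beam's underside is 672 mm above the floor, and the feet are 502 mm apart outside-to-outside with the beam centred between them. The two leg pairs are set in 43 mm from either end of the beam.


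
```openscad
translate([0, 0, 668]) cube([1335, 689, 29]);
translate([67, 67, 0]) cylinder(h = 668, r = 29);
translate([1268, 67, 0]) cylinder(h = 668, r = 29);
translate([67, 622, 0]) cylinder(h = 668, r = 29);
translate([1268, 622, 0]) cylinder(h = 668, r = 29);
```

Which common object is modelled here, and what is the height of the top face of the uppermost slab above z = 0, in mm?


A table. The table height is 697 mm.

A 1335×689×29 slab sits at z = 668 on four Ø58 mm round legs — a table. The top surface is at 668 + 29 = 697 mm.


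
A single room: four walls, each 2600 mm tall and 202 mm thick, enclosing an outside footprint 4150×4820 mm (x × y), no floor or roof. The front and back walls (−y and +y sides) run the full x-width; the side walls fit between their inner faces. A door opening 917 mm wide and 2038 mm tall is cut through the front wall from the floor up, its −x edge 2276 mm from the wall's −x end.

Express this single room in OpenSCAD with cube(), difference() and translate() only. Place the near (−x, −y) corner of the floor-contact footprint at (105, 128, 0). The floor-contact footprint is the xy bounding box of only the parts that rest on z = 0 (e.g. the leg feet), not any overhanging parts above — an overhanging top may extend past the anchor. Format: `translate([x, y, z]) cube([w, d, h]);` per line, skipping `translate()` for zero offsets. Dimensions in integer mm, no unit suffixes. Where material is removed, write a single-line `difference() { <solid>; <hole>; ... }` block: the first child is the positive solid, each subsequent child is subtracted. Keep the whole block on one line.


difference() { translate([105, 128, 0]) cube([4150, 202, 2600]); translate([2381, 128, 0]) cube([917, 202, 2038]); }
translate([105, 4746, 0]) cube([4150, 202, 2600]);
translate([105, 330, 0]) cube([202, 4416, 2600]);
translate([4053, 330, 0]) cube([202, 4416, 2600]);


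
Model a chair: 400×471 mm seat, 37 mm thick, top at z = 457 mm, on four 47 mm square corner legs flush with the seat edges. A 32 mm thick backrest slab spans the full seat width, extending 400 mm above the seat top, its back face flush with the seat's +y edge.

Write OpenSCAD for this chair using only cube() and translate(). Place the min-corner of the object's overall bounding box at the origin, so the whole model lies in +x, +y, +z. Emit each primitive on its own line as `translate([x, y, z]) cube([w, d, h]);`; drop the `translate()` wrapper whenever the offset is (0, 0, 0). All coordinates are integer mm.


translate([0, 0, 420]) cube([400, 471, 37]);
cube([47, 47, 420]);
translate([353, 0, 0]) cube([47, 47, 420]);
translate([0, 424, 0]) cube([47, 47, 420]);
translate([353, 424, 0]) cube([47, 47, 420]);
translate([0, 439, 457]) cube([400, 32, 400]);


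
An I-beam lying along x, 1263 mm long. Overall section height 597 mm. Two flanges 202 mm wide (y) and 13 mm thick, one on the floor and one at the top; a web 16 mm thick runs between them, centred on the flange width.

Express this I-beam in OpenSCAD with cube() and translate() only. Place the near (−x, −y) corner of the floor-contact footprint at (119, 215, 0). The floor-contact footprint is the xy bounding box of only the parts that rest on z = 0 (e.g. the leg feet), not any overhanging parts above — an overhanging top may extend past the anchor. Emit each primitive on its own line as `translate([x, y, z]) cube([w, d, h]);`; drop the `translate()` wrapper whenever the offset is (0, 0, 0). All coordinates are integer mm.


translate([119, 215, 0]) cube([1263, 202, 13]);
translate([119, 308, 13]) cube([1263, 16, 571]);
translate([119, 215, 584]) cube([1263, 202, 13]);


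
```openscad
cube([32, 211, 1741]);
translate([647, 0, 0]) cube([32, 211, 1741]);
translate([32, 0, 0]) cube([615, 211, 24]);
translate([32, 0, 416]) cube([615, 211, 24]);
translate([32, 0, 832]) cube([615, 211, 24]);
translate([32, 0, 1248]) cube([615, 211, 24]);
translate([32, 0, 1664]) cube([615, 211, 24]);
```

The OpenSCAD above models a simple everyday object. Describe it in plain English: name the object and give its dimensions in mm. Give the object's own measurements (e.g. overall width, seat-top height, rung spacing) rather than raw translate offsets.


An open bookshelf. Two side panels, each 32 mm thick, 211 mm deep and 1741 mm tall, stand 679 mm apart (outside-to-outside). Between them sit 5 shelves, each 24 mm thick and 211 mm deep, spanning the full gap between the sides. The bottom shelf rests on the floor (its underside at z = 0) and the clear gap between one shelf's top and the next shelf's underside is 392 mm.


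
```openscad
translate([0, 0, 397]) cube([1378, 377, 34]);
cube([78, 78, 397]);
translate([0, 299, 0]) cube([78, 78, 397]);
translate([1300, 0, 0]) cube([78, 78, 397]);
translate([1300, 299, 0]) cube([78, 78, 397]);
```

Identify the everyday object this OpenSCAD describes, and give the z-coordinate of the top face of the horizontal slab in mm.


A bench. The seat-top height is 431 mm.

A long slab on four corner posts — a bench. The slab sits at z = 397 with thickness 34, so the top is 397 + 34 = 431 mm.


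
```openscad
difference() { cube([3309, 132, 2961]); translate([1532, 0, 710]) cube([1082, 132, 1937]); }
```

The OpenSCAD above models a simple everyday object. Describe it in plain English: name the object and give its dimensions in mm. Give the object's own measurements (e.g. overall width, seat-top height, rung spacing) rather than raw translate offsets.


A wall 3309 mm long (x), 132 mm thick (y), 2961 mm tall, with a rectangular window opening cut through it. The opening is 1082 mm wide and 1937 mm tall; its sill is at z = 710 mm and its near (−x) edge is 1532 mm from the wall's −x end. The opening passes through the full wall thickness.


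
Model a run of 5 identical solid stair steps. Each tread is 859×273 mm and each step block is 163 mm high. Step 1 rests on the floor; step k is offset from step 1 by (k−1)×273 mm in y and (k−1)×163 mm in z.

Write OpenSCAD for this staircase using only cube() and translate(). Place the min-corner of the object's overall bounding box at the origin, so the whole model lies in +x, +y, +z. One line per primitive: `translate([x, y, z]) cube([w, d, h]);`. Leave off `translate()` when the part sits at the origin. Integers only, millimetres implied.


cube([859, 273, 163]);
translate([0, 273, 163]) cube([859, 273, 163]);
translate([0, 546, 326]) cube([859, 273, 163]);
translate([0, 819, 489]) cube([859, 273, 163]);
translate([0, 1092, 652]) cube([859, 273, 163]);


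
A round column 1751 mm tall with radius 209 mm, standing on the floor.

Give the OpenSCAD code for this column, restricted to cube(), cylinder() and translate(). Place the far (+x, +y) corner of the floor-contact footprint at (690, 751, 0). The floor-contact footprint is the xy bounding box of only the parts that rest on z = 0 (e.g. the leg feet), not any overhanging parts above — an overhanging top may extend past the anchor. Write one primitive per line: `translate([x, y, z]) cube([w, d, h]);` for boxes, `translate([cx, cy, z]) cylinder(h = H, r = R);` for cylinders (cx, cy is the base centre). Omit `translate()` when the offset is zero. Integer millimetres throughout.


translate([481, 542, 0]) cylinder(h = 1751, r = 209);


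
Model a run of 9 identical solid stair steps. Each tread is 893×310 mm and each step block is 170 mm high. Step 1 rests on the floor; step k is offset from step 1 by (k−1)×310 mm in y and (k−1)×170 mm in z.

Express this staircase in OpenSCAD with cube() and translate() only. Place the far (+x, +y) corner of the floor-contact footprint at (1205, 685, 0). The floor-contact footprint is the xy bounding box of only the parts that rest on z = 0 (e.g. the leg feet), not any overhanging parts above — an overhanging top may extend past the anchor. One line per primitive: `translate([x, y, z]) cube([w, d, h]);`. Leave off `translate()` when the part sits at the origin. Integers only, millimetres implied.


translate([312, 375, 0]) cube([893, 310, 170]);
translate([312, 685, 170]) cube([893, 310, 170]);
translate([312, 995, 340]) cube([893, 310, 170]);
translate([312, 1305, 510]) cube([893, 310, 170]);
translate([312, 1615, 680]) cube([893, 310, 170]);
translate([312, 1925, 850]) cube([893, 310, 170]);
translate([312, 2235, 1020]) cube([893, 310, 170]);
translate([312, 2545, 1190]) cube([893, 310, 170]);
translate([312, 2855, 1360]) cube([893, 310, 170]);


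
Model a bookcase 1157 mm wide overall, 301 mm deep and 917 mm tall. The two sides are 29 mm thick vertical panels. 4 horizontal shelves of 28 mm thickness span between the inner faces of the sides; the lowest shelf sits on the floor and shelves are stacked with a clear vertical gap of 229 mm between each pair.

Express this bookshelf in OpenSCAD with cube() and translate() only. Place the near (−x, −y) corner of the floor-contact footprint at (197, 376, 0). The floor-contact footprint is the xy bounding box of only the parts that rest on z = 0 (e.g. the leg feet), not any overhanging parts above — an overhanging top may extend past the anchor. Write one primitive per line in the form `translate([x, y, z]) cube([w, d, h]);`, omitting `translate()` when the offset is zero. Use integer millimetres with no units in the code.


translate([197, 376, 0]) cube([29, 301, 917]);
translate([1325, 376, 0]) cube([29, 301, 917]);
translate([226, 376, 0]) cube([1099, 301, 28]);
translate([226, 376, 257]) cube([1099, 301, 28]);
translate([226, 376, 514]) cube([1099, 301, 28]);
translate([226, 376, 771]) cube([1099, 301, 28]);


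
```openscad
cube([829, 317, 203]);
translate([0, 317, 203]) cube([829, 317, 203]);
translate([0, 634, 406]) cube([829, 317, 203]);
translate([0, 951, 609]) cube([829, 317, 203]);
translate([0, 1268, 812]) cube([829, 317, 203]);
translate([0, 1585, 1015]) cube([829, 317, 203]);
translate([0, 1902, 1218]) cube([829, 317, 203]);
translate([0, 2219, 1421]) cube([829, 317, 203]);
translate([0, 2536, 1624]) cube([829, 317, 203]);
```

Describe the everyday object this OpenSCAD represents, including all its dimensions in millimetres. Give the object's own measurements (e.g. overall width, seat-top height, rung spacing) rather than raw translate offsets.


A straight staircase of 9 solid steps. Each step is 829 mm wide (x), 317 mm deep (y, the going) and 203 mm tall (the rise). The first step rests on the floor; each subsequent step sits one going further in +y and one rise higher in +z, directly behind and above the previous step with no overlap.


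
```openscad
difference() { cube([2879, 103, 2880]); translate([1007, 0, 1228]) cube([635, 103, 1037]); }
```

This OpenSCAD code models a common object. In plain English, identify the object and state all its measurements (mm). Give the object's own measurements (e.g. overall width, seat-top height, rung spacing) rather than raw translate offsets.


A wall 2879 mm long (x), 103 mm thick (y), 2880 mm tall, with a rectangular window opening cut through it. The opening is 635 mm wide and 1037 mm tall; its sill is at z = 1228 mm and its near (−x) edge is 1007 mm from the wall's −x end. The opening passes through the full wall thickness.


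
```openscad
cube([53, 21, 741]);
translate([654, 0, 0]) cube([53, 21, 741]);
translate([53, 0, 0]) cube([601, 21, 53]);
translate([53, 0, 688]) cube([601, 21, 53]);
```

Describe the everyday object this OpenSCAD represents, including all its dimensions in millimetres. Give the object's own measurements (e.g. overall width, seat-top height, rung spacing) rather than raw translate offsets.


A rectangular picture frame lying in the x–z plane (depth along y). The opening is 601 mm wide (x) by 635 mm tall (z), surrounded by a border 53 mm wide on all four sides. The frame is 21 mm deep and is made of two full-height vertical stiles with two horizontal rails fitted between them.


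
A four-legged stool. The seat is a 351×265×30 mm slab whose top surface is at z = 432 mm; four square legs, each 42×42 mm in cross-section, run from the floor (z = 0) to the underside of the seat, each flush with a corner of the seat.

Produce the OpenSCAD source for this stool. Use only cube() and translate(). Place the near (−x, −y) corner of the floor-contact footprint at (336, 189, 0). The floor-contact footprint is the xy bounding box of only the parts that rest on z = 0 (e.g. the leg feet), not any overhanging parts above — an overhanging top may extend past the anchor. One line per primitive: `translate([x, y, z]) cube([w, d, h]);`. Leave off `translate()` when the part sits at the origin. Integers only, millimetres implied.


translate([336, 189, 402]) cube([351, 265, 30]);
translate([336, 189, 0]) cube([42, 42, 402]);
translate([645, 189, 0]) cube([42, 42, 402]);
translate([336, 412, 0]) cube([42, 42, 402]);
translate([645, 412, 0]) cube([42, 42, 402]);


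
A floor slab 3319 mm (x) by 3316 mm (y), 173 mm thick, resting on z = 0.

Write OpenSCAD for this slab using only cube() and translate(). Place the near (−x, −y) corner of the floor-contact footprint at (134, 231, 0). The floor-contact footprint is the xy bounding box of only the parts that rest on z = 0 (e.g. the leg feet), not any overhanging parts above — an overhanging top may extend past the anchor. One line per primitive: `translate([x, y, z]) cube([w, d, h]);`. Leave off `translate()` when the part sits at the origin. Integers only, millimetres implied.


translate([134, 231, 0]) cube([3319, 3316, 173]);


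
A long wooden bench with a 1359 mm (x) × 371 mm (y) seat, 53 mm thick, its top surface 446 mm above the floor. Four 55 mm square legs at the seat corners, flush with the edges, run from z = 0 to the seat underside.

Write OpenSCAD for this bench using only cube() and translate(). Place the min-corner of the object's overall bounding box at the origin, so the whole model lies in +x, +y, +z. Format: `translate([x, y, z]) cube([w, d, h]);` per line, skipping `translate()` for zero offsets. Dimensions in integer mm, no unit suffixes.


translate([0, 0, 393]) cube([1359, 371, 53]);
cube([55, 55, 393]);
translate([0, 316, 0]) cube([55, 55, 393]);
translate([1304, 0, 0]) cube([55, 55, 393]);
translate([1304, 316, 0]) cube([55, 55, 393]);


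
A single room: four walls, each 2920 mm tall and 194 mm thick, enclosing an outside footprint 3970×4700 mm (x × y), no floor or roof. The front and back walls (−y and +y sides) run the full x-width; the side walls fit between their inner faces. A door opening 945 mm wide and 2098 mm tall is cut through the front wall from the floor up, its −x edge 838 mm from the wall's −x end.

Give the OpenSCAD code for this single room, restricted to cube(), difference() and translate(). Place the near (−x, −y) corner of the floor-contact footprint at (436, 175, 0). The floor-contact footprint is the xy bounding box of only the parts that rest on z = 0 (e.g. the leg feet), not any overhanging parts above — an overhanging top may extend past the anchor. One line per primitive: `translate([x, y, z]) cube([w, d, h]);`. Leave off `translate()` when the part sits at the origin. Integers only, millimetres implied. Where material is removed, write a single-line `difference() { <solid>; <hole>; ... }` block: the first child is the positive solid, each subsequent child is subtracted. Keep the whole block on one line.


difference() { translate([436, 175, 0]) cube([3970, 194, 2920]); translate([1274, 175, 0]) cube([945, 194, 2098]); }
translate([436, 4681, 0]) cube([3970, 194, 2920]);
translate([436, 369, 0]) cube([194, 4312, 2920]);
translate([4212, 369, 0]) cube([194, 4312, 2920]);


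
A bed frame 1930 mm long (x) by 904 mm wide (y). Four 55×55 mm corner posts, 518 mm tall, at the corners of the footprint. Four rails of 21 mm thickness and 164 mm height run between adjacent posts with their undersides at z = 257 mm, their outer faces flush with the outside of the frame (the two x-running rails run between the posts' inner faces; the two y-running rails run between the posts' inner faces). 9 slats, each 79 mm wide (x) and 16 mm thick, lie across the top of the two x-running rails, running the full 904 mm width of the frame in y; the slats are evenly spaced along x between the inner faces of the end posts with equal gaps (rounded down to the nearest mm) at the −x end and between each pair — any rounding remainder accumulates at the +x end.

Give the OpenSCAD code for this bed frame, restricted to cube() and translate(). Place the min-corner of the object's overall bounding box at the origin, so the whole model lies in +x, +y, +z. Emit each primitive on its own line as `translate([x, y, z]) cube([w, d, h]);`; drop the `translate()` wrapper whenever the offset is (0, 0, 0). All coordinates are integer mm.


// slat z = rail_z + rail_h = 257 + 164 = 421
// slat gap = ⌊(1820 − 9·79) / 10⌋ = 110
cube([55, 55, 518]);
translate([0, 849, 0]) cube([55, 55, 518]);
translate([1875, 0, 0]) cube([55, 55, 518]);
translate([1875, 849, 0]) cube([55, 55, 518]);
translate([55, 0, 257]) cube([1820, 21, 164]);
translate([55, 883, 257]) cube([1820, 21, 164]);
translate([0, 55, 257]) cube([21, 794, 164]);
translate([1909, 55, 257]) cube([21, 794, 164]);
translate([165, 0, 421]) cube([79, 904, 16]);
translate([354, 0, 421]) cube([79, 904, 16]);
translate([543, 0, 421]) cube([79, 904, 16]);
translate([732, 0, 421]) cube([79, 904, 16]);
translate([921, 0, 421]) cube([79, 904, 16]);
translate([1110, 0, 421]) cube([79, 904, 16]);
translate([1299, 0, 421]) cube([79, 904, 16]);
translate([1488, 0, 421]) cube([79, 904, 16]);
translate([1677, 0, 421]) cube([79, 904, 16]);


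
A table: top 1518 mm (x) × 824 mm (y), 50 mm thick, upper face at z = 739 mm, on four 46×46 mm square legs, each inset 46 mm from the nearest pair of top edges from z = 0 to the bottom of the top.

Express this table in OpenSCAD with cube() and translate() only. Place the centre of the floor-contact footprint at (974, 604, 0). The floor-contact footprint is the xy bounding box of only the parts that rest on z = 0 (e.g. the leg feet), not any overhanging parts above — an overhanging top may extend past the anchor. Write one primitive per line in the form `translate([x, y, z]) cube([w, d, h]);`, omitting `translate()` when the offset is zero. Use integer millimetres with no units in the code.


translate([215, 192, 689]) cube([1518, 824, 50]);
translate([261, 238, 0]) cube([46, 46, 689]);
translate([1641, 238, 0]) cube([46, 46, 689]);
translate([261, 924, 0]) cube([46, 46, 689]);
translate([1641, 924, 0]) cube([46, 46, 689]);


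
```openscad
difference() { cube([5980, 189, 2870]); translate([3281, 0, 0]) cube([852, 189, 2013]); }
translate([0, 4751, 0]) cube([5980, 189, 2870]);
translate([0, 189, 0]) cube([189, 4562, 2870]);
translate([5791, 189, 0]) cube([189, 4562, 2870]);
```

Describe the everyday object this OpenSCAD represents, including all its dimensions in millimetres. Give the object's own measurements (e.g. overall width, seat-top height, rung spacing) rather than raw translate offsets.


A single room: four walls, each 2870 mm tall and 189 mm thick, enclosing an outside footprint 5980×4940 mm (x × y), no floor or roof. The front and back walls (−y and +y sides) run the full x-width; the side walls fit between their inner faces. A door opening 852 mm wide and 2013 mm tall is cut through the front wall from the floor up, its −x edge 3281 mm from the wall's −x end.


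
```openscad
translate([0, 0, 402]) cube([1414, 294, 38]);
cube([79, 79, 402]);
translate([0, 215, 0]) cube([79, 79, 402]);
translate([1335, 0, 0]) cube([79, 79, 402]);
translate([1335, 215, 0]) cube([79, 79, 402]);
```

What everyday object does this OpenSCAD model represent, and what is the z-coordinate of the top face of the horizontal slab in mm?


A bench. The seat-top height is 440 mm.

A long slab on four corner posts — a bench. The slab sits at z = 402 with thickness 38, so the top is 402 + 38 = 440 mm.
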